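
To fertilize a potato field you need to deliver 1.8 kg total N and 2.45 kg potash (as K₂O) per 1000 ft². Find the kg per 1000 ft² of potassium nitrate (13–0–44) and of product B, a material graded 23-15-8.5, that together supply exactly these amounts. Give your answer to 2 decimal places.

With a, b = kg per 1000 ft² of potassium nitrate and product B:
N: 0.13·a + 0.23·b = 1.8
K₂O: 0.44·a + 0.085·b = 2.45
From row1: a = (1.8 − 0.23·b) / 0.13.
Into row2: 0.44·(1.8 − 0.23·b)/0.13 + 0.085·b = 2.45 → b = 5.25236, a = 4.55352.

4.55 kg potassium nitrate, 5.25 kg product B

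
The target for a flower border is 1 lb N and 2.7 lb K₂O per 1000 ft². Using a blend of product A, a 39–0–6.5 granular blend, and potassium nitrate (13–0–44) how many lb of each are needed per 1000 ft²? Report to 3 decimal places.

0.546 lb product A, 6.056 lb potassium nitrate

Per-1000 ft² balance (a = product A, b = potassium nitrate):
N: 0.39·a + 0.13·b = 1
K₂O: 0.065·a + 0.44·b = 2.7
Eliminate b: (row1) − 0.13/0.44·(row2) → 0.370795·a = 0.202273, so a = 0.54551.
Then b = (2.7 − 0.065·0.54551) / 0.44 = 6.05578.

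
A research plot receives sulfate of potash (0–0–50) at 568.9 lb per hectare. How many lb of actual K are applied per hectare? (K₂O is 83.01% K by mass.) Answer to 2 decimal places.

K₂O per hectare = 568.9 × 50% = 284.45 lb.
Elemental K = 284.45 × 0.8301 = 236.122 lb per hectare.

236.12 lb K per hectare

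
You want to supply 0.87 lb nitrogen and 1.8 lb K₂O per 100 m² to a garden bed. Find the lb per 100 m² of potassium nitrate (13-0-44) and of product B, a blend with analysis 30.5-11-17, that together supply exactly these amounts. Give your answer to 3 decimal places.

3.578 lb potassium nitrate, 1.327 lb product B

With a, b = lb per 100 m² of potassium nitrate and product B:
N: 0.13·a + 0.305·b = 0.87
K₂O: 0.44·a + 0.17·b = 1.8
From row1: a = (0.87 − 0.305·b) / 0.13.
Into row2: 0.44·(0.87 − 0.305·b)/0.13 + 0.17·b = 1.8 → b = 1.32739, a = 3.57806.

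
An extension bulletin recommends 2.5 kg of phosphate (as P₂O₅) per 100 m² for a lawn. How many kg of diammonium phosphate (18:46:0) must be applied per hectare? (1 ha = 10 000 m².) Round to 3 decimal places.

543.478 kg of product per hectare

Product per 100 m² = 2.5 / 46% = 5.43478 kg.
Convert to per hectare: 5.43478 × 100 = 543.4783 kg.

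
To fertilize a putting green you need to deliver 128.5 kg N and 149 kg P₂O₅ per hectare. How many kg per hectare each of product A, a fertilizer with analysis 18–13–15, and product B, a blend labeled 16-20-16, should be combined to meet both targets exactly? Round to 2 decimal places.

Per-hectare balance (a = product A, b = product B):
N: 0.18·a + 0.16·b = 128.5
P₂O₅: 0.13·a + 0.2·b = 149
Solving simultaneously: a = 122.368, b = 665.461.

122.37 kg product A, 665.46 kg product B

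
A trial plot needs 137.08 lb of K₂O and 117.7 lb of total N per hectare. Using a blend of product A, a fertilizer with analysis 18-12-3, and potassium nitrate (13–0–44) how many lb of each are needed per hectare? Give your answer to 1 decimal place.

451.1 lb product A, 280.8 lb potassium nitrate

Per-hectare balance (a = product A, b = potassium nitrate):
K₂O: 0.03·a + 0.44·b = 137.08
N: 0.18·a + 0.13·b = 117.7
From row1: a = (137.08 − 0.44·b) / 0.03.
Into row2: 0.18·(137.08 − 0.44·b)/0.03 + 0.13·b = 117.7 → b = 280.789, a = 451.097.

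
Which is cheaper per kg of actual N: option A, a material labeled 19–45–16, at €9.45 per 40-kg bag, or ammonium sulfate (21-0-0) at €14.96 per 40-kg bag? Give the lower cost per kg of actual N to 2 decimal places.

option A: N per bag = 40 × 19% = 7.6 kg; cost = 9.45 / 7.6 = €1.2434/kg N.
ammonium sulfate: N per bag = 40 × 21% = 8.4 kg; cost = 14.96 / 8.4 = €1.7810/kg N.
option A is cheaper.

€1.24 per kg N (option A)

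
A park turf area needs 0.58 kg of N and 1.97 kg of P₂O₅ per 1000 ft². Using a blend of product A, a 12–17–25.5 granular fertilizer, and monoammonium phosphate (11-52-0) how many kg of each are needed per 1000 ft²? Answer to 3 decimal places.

With a, b = kg per 1000 ft² of product A and monoammonium phosphate:
N: 0.12·a + 0.11·b = 0.58
P₂O₅: 0.17·a + 0.52·b = 1.97
Eliminate a: (row1) − 0.12/0.17·(row2) → -0.257059·b = -0.810588, so b = 3.15332.
Back-substitute: a = (0.58 − 0.11·3.15332) / 0.12 = 1.94279.

1.943 kg product A, 3.153 kg monoammonium phosphate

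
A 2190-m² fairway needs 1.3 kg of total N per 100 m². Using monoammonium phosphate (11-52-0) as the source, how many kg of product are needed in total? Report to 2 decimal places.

Product per 100 m² = 1.3 / 11% = 11.8182 kg.
Total product = 11.8182 × 2190 / 100 = 258.818 kg.

258.82 kg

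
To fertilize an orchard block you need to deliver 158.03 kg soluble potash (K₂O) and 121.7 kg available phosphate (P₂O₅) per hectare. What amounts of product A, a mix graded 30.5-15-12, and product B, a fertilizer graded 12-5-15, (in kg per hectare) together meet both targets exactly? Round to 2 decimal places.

627.48 kg product A, 551.55 kg product B

Per-hectare balance (a = product A, b = product B):
K₂O: 0.12·a + 0.15·b = 158.03
P₂O₅: 0.15·a + 0.05·b = 121.7
Solving simultaneously: a = 627.4848, b = 551.545.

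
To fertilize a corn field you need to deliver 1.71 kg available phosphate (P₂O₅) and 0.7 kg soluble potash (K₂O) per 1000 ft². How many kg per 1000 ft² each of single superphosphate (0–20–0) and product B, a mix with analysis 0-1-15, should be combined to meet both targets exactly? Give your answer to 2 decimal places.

8.32 kg single superphosphate, 4.67 kg product B

With a, b = kg per 1000 ft² of single superphosphate and product B:
P₂O₅: 0.2·a + 0.01·b = 1.71
K₂O: 0·a + 0.15·b = 0.7
Solving simultaneously: a = 8.31667, b = 4.66667.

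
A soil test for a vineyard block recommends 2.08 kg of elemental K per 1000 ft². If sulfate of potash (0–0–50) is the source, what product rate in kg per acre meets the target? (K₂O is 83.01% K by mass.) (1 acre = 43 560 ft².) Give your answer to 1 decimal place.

218.3 kg of product per acre

As K₂O: 2.08 / 0.8301 = 2.50572 kg per 1000 ft².
Product per 1000 ft² = 2.50572 / 50% = 5.01144 kg.
Convert to per acre: 5.01144 × 43.56 = 218.299 kg.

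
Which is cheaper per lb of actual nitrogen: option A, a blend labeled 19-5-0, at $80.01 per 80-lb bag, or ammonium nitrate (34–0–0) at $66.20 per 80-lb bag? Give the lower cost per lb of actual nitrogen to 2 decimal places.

option A: N per bag = 80 × 19% = 15.2 lb; cost = 80.01 / 15.2 = $5.2638/lb N.
ammonium nitrate: N per bag = 80 × 34% = 27.2 lb; cost = 66.20 / 27.2 = $2.4338/lb N.
ammonium nitrate is cheaper.

$2.43 per lb N (ammonium nitrate)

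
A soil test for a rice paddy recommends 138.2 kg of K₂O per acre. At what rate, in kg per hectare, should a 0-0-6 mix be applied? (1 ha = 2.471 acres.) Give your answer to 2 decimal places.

5691.54 kg of product per hectare

Product per acre = 138.2 / 6% = 2303.33 kg.
Convert to per hectare: 2303.33 × 2.471 = 5691.537 kg.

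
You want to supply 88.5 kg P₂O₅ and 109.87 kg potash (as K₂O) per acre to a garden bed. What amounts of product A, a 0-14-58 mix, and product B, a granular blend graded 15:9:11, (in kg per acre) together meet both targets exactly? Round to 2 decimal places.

4.17 kg product A, 976.85 kg product B

With a, b = kg per acre of product A and product B:
P₂O₅: 0.14·a + 0.09·b = 88.5
K₂O: 0.58·a + 0.11·b = 109.87
Eliminate a: (row1) − 0.14/0.58·(row2) → 0.0634483·b = 61.9797, so b = 976.853.
Back-substitute: a = (88.5 − 0.09·976.853) / 0.14 = 4.16576.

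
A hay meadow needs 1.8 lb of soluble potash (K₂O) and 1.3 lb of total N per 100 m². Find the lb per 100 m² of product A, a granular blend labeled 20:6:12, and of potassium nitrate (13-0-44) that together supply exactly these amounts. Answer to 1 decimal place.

4.7 lb product A, 2.8 lb potassium nitrate

Let a = lb of product A, b = lb of potassium nitrate (per 100 m²).
K₂O: 0.12·a + 0.44·b = 1.8
N: 0.2·a + 0.13·b = 1.3
Eliminate b: (row1) − 0.44/0.13·(row2) → -0.556923·a = -2.6, so a = 4.66851.
Then b = (1.3 − 0.2·4.66851) / 0.13 = 2.81768.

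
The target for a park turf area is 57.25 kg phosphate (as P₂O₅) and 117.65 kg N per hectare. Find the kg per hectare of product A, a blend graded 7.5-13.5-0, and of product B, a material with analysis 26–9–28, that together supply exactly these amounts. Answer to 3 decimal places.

Per-hectare balance (a = product A, b = product B):
P₂O₅: 0.135·a + 0.09·b = 57.25
N: 0.075·a + 0.26·b = 117.65
Eliminate b: (row1) − 0.09/0.26·(row2) → 0.109038·a = 16.525, so a = 151.55203.
Then b = (117.65 − 0.075·151.55203) / 0.26 = 408.7831.

151.552 kg product A, 408.783 kg product B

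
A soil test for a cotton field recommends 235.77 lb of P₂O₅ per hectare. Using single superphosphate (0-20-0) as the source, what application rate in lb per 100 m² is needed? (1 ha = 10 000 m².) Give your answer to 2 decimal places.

11.79 lb of product per hundred sq m

Product per hectare = 235.77 / 20% = 1178.85 lb.
Convert to per 100 m²: 1178.85 × 0.01 = 11.7885 lb.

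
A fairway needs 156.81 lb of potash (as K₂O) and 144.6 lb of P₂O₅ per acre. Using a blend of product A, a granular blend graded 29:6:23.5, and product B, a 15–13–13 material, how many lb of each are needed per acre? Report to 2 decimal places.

Let a = lb of product A, b = lb of product B (per acre).
K₂O: 0.235·a + 0.13·b = 156.81
P₂O₅: 0.06·a + 0.13·b = 144.6
From row1: a = (156.81 − 0.13·b) / 0.235.
Into row2: 0.06·(156.81 − 0.13·b)/0.235 + 0.13·b = 144.6 → b = 1080.105, a = 69.7714.

69.77 lb product A, 1080.11 lb product B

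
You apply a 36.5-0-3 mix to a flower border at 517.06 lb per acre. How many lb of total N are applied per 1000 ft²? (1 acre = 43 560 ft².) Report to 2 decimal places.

4.33 lb N per thousand sq ft

nitrogen per acre = 517.06 × 36.5% = 188.727 lb.
Convert to per 1000 ft²: 188.727 × 0.0229568 = 4.33257 lb.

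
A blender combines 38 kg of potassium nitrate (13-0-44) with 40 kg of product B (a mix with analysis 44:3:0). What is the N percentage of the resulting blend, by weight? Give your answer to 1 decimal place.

28.9% N

Total mass = 38 + 40 = 78 kg.
N mass = 13%×38 + 44%×40 = 22.54 kg.
% N = 22.54 / 78 = 28.8974%.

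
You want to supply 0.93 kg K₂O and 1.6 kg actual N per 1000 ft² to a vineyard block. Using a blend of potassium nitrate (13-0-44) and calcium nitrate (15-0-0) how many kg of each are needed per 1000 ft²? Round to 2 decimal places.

2.11 kg potassium nitrate, 8.83 kg calcium nitrate

With a, b = kg per 1000 ft² of potassium nitrate and calcium nitrate:
K₂O: 0.44·a + 0·b = 0.93
N: 0.13·a + 0.15·b = 1.6
Eliminate a: (row1) − 0.44/0.13·(row2) → -0.507692·b = -4.48538, so b = 8.83485.
Back-substitute: a = (0.93 − 0·8.83485) / 0.44 = 2.11364.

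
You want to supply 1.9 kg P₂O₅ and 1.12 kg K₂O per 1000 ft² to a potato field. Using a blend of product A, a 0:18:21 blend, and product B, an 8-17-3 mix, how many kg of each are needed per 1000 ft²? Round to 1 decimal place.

4.4 kg product A, 6.5 kg product B

With a, b = kg per 1000 ft² of product A and product B:
P₂O₅: 0.18·a + 0.17·b = 1.9
K₂O: 0.21·a + 0.03·b = 1.12
Eliminate a: (row1) − 0.18/0.21·(row2) → 0.144286·b = 0.94, so b = 6.51485.
Back-substitute: a = (1.9 − 0.17·6.51485) / 0.18 = 4.40264.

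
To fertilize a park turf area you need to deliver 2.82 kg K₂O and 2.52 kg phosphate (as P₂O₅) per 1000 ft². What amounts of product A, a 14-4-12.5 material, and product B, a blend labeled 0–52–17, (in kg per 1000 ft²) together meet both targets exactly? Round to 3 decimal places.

Per-1000 ft² balance (a = product A, b = product B):
K₂O: 0.125·a + 0.17·b = 2.82
P₂O₅: 0.04·a + 0.52·b = 2.52
From row1: a = (2.82 − 0.17·b) / 0.125.
Into row2: 0.04·(2.82 − 0.17·b)/0.125 + 0.52·b = 2.52 → b = 3.47423, a = 17.8351.

17.835 kg product A, 3.474 kg product B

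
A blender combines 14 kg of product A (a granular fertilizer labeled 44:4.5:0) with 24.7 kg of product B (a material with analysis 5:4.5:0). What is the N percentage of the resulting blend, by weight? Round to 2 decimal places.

Total mass = 14 + 24.7 = 38.7 kg.
N mass = 44%×14 + 5%×24.7 = 7.395 kg.
% N = 7.395 / 38.7 = 19.1085%.

19.11% N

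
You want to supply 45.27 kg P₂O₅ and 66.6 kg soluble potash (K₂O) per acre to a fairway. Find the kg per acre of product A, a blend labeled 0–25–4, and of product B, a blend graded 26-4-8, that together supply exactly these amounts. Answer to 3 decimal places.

Per-acre balance (a = product A, b = product B):
P₂O₅: 0.25·a + 0.04·b = 45.27
K₂O: 0.04·a + 0.08·b = 66.6
From row1: a = (45.27 − 0.04·b) / 0.25.
Into row2: 0.04·(45.27 − 0.04·b)/0.25 + 0.08·b = 66.6 → b = 806.4783, a = 52.04348.

52.043 kg product A, 806.478 kg product B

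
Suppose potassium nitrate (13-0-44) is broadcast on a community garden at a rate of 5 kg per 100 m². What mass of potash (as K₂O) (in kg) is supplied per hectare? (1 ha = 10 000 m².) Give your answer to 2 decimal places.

K₂O per 100 m² = 5 × 44% = 2.2 kg.
Convert to per hectare: 2.2 × 100 = 220 kg.

220.00 kg K₂O per hectare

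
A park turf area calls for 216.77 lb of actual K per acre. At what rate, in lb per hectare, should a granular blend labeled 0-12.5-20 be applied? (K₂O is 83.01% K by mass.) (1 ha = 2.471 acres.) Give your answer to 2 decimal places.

As K₂O: 216.77 / 0.8301 = 261.137 lb per acre.
Product per acre = 261.137 / 20% = 1305.69 lb.
Convert to per hectare: 1305.69 × 2.471 = 3226.3503 lb.

3226.35 lb of product per hectare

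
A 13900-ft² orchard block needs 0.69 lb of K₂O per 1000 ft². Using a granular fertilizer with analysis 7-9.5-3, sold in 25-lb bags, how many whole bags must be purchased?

13 bags

Product per 1000 ft² = 0.69 / 3% = 23 lb.
Total product = 23 × 13900 / 1000 = 319.7 lb.
Bags = ⌈319.7 / 25⌉ = 13.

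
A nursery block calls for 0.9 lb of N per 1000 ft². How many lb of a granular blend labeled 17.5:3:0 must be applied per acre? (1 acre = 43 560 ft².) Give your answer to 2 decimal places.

Product per 1000 ft² = 0.9 / 17.5% = 5.14286 lb.
Convert to per acre: 5.14286 × 43.56 = 224.023 lb.

224.02 lb of product per acre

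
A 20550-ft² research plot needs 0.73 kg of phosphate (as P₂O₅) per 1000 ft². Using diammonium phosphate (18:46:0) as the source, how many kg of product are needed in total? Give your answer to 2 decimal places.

32.61 kg

Product per 1000 ft² = 0.73 / 46% = 1.58696 kg.
Total product = 1.58696 × 20550 / 1000 = 32.612 kg.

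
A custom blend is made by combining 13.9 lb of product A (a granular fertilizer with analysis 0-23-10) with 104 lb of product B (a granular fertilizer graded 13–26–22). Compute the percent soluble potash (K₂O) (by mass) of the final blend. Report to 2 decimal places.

Total mass = 13.9 + 104 = 117.9 lb.
K₂O mass = 10%×13.9 + 22%×104 = 24.27 lb.
% K₂O = 24.27 / 117.9 = 20.5852%.

20.59% K₂O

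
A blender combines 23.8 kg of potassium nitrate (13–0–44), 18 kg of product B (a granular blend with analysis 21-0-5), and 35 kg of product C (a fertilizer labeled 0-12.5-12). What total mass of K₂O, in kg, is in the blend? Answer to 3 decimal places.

K₂O mass = 44%×23.8 + 5%×18 + 12%×35 = 15.572 kg.

15.572 kg K₂O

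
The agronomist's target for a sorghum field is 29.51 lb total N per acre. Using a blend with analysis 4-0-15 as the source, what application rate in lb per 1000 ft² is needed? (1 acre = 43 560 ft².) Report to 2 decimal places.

16.94 lb of product per thousand sq ft

Product per acre = 29.51 / 4% = 737.75 lb.
Convert to per 1000 ft²: 737.75 × 0.0229568 = 16.9364 lb.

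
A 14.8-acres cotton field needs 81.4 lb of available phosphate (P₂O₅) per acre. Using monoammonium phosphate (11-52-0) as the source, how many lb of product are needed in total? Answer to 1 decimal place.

Product per acre = 81.4 / 52% = 156.538 lb.
Total product = 156.538 × 14.8 = 2316.77 lb.

2316.8 lb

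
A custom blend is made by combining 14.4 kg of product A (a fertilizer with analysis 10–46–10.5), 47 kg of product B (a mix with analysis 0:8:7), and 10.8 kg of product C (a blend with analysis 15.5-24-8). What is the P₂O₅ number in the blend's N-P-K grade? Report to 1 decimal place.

18.0% P₂O₅

Total mass = 14.4 + 47 + 10.8 = 72.2 kg.
P₂O₅ mass = 46%×14.4 + 8%×47 + 24%×10.8 = 12.976 kg.
% P₂O₅ = 12.976 / 72.2 = 17.9723%.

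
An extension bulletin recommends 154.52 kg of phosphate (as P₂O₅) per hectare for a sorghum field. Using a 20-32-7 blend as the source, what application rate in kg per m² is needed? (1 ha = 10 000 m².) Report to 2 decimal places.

0.05 kg of product per sq m

Product per hectare = 154.52 / 32% = 482.875 kg.
Convert to per m²: 482.875 × 0.0001 = 0.0482875 kg.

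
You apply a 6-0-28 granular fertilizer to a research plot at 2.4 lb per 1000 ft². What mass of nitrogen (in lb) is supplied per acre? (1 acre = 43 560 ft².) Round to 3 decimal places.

nitrogen per 1000 ft² = 2.4 × 6% = 0.144 lb.
Convert to per acre: 0.144 × 43.56 = 6.27264 lb.

6.273 lb N per acre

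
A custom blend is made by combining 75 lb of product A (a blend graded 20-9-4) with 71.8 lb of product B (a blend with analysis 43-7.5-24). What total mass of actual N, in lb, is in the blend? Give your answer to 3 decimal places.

N mass = 20%×75 + 43%×71.8 = 45.874 lb.

45.874 lb N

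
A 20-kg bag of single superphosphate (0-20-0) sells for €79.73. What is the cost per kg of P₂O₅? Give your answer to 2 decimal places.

€19.93 per kg P₂O₅

P₂O₅ in bag = 20 × 20% = 4 kg.
Cost per kg P₂O₅ = €79.73 / 4 = €19.9325.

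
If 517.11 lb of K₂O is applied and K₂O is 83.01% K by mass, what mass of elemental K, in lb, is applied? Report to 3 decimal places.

429.253 lb K

K = 517.11 × 0.8301 = 429.25301 lb.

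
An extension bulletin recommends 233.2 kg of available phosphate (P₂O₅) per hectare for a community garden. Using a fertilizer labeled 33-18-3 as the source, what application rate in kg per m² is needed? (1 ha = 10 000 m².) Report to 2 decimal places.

Product per hectare = 233.2 / 18% = 1295.56 kg.
Convert to per m²: 1295.56 × 0.0001 = 0.129556 kg.

0.13 kg of product per sq m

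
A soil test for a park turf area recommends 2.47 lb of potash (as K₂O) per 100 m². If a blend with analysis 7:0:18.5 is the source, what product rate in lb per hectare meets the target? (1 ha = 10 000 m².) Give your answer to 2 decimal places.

Product per 100 m² = 2.47 / 18.5% = 13.3514 lb.
Convert to per hectare: 13.3514 × 100 = 1335.135 lb.

1335.14 lb of product per hectare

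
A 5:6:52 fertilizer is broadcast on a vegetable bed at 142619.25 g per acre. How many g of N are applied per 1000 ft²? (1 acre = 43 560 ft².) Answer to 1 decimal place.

163.7 g N per thousand sq ft

nitrogen per acre = 142619.25 × 5% = 7130.96 g.
Convert to per 1000 ft²: 7130.96 × 0.0229568 = 163.704 g.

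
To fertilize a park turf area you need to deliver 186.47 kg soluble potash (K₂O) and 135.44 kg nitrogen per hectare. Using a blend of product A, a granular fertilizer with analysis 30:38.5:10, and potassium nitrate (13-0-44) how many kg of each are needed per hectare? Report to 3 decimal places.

Let a = kg of product A, b = kg of potassium nitrate (per hectare).
K₂O: 0.1·a + 0.44·b = 186.47
N: 0.3·a + 0.13·b = 135.44
From row1: a = (186.47 − 0.44·b) / 0.1.
Into row2: 0.3·(186.47 − 0.44·b)/0.1 + 0.13·b = 135.44 → b = 356.2773, a = 297.0798.

297.080 kg product A, 356.277 kg potassium nitrate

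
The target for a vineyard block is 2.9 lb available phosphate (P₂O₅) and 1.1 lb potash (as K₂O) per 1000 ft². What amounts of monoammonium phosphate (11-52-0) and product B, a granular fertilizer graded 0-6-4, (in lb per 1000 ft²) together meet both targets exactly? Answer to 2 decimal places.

Let a = lb of monoammonium phosphate, b = lb of product B (per 1000 ft²).
P₂O₅: 0.52·a + 0.06·b = 2.9
K₂O: 0·a + 0.04·b = 1.1
Solving simultaneously: a = 2.40385, b = 27.5.

2.40 lb monoammonium phosphate, 27.50 lb product B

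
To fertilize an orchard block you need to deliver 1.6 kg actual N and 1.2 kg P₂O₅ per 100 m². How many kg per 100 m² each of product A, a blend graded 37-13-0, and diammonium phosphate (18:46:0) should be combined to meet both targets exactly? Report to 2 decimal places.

Per-100 m² balance (a = product A, b = diammonium phosphate):
N: 0.37·a + 0.18·b = 1.6
P₂O₅: 0.13·a + 0.46·b = 1.2
Solving simultaneously: a = 3.54223, b = 1.60763.

3.54 kg product A, 1.61 kg diammonium phosphate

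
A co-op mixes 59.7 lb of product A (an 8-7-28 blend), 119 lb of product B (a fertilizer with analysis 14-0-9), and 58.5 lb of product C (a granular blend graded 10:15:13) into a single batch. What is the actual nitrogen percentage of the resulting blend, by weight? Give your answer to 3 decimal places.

11.503% N

Total mass = 59.7 + 119 + 58.5 = 237.2 lb.
N mass = 8%×59.7 + 14%×119 + 10%×58.5 = 27.286 lb.
% N = 27.286 / 237.2 = 11.5034%.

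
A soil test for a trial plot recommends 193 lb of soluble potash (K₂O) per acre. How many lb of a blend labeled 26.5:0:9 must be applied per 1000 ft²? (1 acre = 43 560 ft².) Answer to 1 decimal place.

49.2 lb of product per thousand sq ft

Product per acre = 193 / 9% = 2144.44 lb.
Convert to per 1000 ft²: 2144.44 × 0.0229568 = 49.2297 lb.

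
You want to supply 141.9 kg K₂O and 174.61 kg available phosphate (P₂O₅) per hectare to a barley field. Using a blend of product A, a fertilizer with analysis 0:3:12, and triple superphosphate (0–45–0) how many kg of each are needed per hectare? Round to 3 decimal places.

With a, b = kg per hectare of product A and triple superphosphate:
K₂O: 0.12·a + 0·b = 141.9
P₂O₅: 0.03·a + 0.45·b = 174.61
Eliminate b: (row1) − 0/0.45·(row2) → 0.12·a = 141.9, so a = 1182.5.
Then b = (174.61 − 0.03·1182.5) / 0.45 = 309.1889.

1182.500 kg product A, 309.189 kg triple superphosphate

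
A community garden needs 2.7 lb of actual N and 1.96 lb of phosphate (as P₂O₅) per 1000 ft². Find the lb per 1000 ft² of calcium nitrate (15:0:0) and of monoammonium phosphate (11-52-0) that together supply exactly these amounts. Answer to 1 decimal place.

Per-1000 ft² balance (a = calcium nitrate, b = monoammonium phosphate):
N: 0.15·a + 0.11·b = 2.7
P₂O₅: 0·a + 0.52·b = 1.96
Solving simultaneously: a = 15.2359, b = 3.76923.

15.2 lb calcium nitrate, 3.8 lb monoammonium phosphate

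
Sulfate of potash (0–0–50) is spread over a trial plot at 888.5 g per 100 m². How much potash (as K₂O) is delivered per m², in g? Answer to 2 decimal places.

K₂O per 100 m² = 888.5 × 50% = 444.25 g.
Convert to per m²: 444.25 × 0.01 = 4.4425 g.

4.44 g K₂O per sq m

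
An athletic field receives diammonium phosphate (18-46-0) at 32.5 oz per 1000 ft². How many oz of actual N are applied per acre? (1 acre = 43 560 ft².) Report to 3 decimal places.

254.826 oz N per acre

nitrogen per 1000 ft² = 32.5 × 18% = 5.85 oz.
Convert to per acre: 5.85 × 43.56 = 254.826 oz.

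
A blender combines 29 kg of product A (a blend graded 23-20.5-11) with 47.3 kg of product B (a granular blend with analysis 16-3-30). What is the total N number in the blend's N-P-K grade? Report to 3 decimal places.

Total mass = 29 + 47.3 = 76.3 kg.
N mass = 23%×29 + 16%×47.3 = 14.238 kg.
% N = 14.238 / 76.3 = 18.6606%.

18.661% N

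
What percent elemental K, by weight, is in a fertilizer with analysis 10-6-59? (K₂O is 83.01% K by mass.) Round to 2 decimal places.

%K = 59 × 0.8301 = 48.9759%.

48.98% K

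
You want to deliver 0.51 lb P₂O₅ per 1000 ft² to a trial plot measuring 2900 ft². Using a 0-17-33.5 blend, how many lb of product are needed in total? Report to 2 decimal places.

Product per 1000 ft² = 0.51 / 17% = 3 lb.
Total product = 3 × 2900 / 1000 = 8.7 lb.

8.70 lb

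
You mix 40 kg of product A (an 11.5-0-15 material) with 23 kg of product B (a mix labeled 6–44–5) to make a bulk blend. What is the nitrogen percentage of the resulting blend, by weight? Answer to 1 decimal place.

Total mass = 40 + 23 = 63 kg.
N mass = 11.5%×40 + 6%×23 = 5.98 kg.
% N = 5.98 / 63 = 9.49206%.

9.5% N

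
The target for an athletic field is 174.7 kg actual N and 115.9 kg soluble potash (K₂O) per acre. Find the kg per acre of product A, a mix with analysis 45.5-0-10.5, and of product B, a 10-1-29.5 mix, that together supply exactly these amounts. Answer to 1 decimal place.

Let a = kg of product A, b = kg of product B (per acre).
N: 0.455·a + 0.1·b = 174.7
K₂O: 0.105·a + 0.295·b = 115.9
Solving simultaneously: a = 322.865, b = 277.963.

322.9 kg product A, 278.0 kg product B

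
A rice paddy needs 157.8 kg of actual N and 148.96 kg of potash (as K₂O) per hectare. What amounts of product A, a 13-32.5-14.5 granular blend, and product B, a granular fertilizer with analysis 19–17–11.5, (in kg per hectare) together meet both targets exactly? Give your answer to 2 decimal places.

Let a = kg of product A, b = kg of product B (per hectare).
N: 0.13·a + 0.19·b = 157.8
K₂O: 0.145·a + 0.115·b = 148.96
Solving simultaneously: a = 805.984, b = 279.063.

805.98 kg product A, 279.06 kg product B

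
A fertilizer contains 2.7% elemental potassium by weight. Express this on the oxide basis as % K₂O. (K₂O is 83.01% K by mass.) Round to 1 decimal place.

%K₂O = 2.7 / 0.8301 = 3.25262%.

3.3% K₂O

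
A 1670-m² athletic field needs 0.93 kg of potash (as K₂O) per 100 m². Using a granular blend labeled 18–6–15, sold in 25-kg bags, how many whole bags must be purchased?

Product per 100 m² = 0.93 / 15% = 6.2 kg.
Total product = 6.2 × 1670 / 100 = 103.54 kg.
Bags = ⌈103.54 / 25⌉ = 5.

5 bags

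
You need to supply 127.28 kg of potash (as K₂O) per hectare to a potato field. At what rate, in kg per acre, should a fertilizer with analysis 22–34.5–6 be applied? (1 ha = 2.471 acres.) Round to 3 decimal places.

Product per hectare = 127.28 / 6% = 2121.33 kg.
Convert to per acre: 2121.33 × 0.404694 = 858.4918 kg.

858.492 kg of product per acre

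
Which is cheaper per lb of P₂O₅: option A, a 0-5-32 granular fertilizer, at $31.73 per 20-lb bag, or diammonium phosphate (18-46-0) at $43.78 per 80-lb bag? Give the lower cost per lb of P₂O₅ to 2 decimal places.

option A: P₂O₅ per bag = 20 × 5% = 1 lb; cost = 31.73 / 1 = $31.7300/lb P₂O₅.
diammonium phosphate: P₂O₅ per bag = 80 × 46% = 36.8 lb; cost = 43.78 / 36.8 = $1.1897/lb P₂O₅.
diammonium phosphate is cheaper.

$1.19 per lb P₂O₅ (diammonium phosphate)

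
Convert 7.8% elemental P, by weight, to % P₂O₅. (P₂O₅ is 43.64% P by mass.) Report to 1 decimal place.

17.9% P₂O₅

%P₂O₅ = 7.8 / 0.4364 = 17.8735%.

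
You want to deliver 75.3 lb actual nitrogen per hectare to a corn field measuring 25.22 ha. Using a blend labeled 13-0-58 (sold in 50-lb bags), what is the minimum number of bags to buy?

Product per hectare = 75.3 / 13% = 579.231 lb.
Total product = 579.231 × 25.22 = 14608.2 lb.
Bags = ⌈14608.2 / 50⌉ = 293.

293 bags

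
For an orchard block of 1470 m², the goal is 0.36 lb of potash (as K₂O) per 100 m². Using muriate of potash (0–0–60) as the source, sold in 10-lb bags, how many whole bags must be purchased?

1 bags

Product per 100 m² = 0.36 / 60% = 0.6 lb.
Total product = 0.6 × 1470 / 100 = 8.82 lb.
Bags = ⌈8.82 / 10⌉ = 1.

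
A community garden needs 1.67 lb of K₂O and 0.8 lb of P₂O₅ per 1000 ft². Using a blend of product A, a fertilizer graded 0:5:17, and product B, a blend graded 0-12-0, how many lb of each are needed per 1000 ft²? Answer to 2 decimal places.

Per-1000 ft² balance (a = product A, b = product B):
K₂O: 0.17·a + 0·b = 1.67
P₂O₅: 0.05·a + 0.12·b = 0.8
Eliminate a: (row1) − 0.17/0.05·(row2) → -0.408·b = -1.05, so b = 2.57353.
Back-substitute: a = (1.67 − 0·2.57353) / 0.17 = 9.82353.

9.82 lb product A, 2.57 lb product B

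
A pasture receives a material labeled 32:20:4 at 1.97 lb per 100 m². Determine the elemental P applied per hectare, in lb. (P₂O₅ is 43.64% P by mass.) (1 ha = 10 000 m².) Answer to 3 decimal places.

P₂O₅ per 100 m² = 1.97 × 20% = 0.394 lb.
Elemental P = 0.394 × 0.4364 = 0.171942 lb per 100 m².
Convert to per hectare: 0.171942 × 100 = 17.1942 lb.

17.194 lb P per hectare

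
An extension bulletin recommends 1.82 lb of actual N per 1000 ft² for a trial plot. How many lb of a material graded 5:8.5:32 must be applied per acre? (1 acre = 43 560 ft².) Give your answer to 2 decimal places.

1585.58 lb of product per acre

Product per 1000 ft² = 1.82 / 5% = 36.4 lb.
Convert to per acre: 36.4 × 43.56 = 1585.584 lb.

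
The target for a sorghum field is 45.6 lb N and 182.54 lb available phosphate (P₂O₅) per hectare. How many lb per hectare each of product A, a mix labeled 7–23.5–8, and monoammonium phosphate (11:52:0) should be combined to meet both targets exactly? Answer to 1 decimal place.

344.3 lb product A, 195.4 lb monoammonium phosphate

Let a = lb of product A, b = lb of monoammonium phosphate (per hectare).
N: 0.07·a + 0.11·b = 45.6
P₂O₅: 0.235·a + 0.52·b = 182.54
Eliminate a: (row1) − 0.07/0.235·(row2) → -0.0448936·b = -8.77362, so b = 195.431.
Back-substitute: a = (45.6 − 0.11·195.431) / 0.07 = 344.322.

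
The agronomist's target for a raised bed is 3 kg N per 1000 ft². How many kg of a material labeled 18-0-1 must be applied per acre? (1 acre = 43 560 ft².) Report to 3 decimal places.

726.000 kg of product per acre

Product per 1000 ft² = 3 / 18% = 16.6667 kg.
Convert to per acre: 16.6667 × 43.56 = 726 kg.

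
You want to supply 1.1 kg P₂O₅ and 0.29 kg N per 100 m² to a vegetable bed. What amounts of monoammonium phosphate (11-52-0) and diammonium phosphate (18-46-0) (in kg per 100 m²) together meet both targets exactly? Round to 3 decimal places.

Let a = kg of monoammonium phosphate, b = kg of diammonium phosphate (per 100 m²).
P₂O₅: 0.52·a + 0.46·b = 1.1
N: 0.11·a + 0.18·b = 0.29
Eliminate b: (row1) − 0.46/0.18·(row2) → 0.238889·a = 0.358889, so a = 1.50233.
Then b = (0.29 − 0.11·1.50233) / 0.18 = 0.693023.

1.502 kg monoammonium phosphate, 0.693 kg diammonium phosphate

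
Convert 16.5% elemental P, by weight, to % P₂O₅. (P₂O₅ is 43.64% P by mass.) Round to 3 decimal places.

%P₂O₅ = 16.5 / 0.4364 = 37.8093%.

37.809% P₂O₅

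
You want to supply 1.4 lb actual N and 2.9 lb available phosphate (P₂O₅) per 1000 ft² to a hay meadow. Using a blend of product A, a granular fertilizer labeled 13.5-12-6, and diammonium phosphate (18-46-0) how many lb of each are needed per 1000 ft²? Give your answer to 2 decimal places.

3.01 lb product A, 5.52 lb diammonium phosphate

Let a = lb of product A, b = lb of diammonium phosphate (per 1000 ft²).
N: 0.135·a + 0.18·b = 1.4
P₂O₅: 0.12·a + 0.46·b = 2.9
Eliminate a: (row1) − 0.135/0.12·(row2) → -0.3375·b = -1.8625, so b = 5.51852.
Back-substitute: a = (1.4 − 0.18·5.51852) / 0.135 = 3.01235.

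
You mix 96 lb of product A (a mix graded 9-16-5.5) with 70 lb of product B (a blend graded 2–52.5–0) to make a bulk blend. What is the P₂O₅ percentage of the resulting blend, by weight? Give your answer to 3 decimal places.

31.392% P₂O₅

Total mass = 96 + 70 = 166 lb.
P₂O₅ mass = 16%×96 + 52.5%×70 = 52.11 lb.
% P₂O₅ = 52.11 / 166 = 31.3916%.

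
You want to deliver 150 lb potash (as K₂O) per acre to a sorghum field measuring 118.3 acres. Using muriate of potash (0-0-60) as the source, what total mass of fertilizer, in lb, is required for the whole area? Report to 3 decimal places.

29575.000 lb

Product per acre = 150 / 60% = 250 lb.
Total product = 250 × 118.3 = 29575 lb.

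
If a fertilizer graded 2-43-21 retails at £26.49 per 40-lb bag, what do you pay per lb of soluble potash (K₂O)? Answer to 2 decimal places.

£3.15 per lb K₂O

K₂O in bag = 40 × 21% = 8.4 lb.
Cost per lb K₂O = £26.49 / 8.4 = £3.1536.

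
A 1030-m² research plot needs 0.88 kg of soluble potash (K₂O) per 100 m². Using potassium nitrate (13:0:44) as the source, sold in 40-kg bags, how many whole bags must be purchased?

Product per 100 m² = 0.88 / 44% = 2 kg.
Total product = 2 × 1030 / 100 = 20.6 kg.
Bags = ⌈20.6 / 40⌉ = 1.

1 bags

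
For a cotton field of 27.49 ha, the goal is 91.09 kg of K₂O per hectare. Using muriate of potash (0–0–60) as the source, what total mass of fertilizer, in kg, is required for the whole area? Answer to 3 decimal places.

4173.440 kg

Product per hectare = 91.09 / 60% = 151.817 kg.
Total product = 151.817 × 27.49 = 4173.4402 kg.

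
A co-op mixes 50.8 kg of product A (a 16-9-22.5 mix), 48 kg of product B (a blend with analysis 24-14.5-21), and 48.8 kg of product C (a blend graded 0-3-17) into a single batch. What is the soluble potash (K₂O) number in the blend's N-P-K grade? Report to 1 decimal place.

Total mass = 50.8 + 48 + 48.8 = 147.6 kg.
K₂O mass = 22.5%×50.8 + 21%×48 + 17%×48.8 = 29.806 kg.
% K₂O = 29.806 / 147.6 = 20.1938%.

20.2% K₂O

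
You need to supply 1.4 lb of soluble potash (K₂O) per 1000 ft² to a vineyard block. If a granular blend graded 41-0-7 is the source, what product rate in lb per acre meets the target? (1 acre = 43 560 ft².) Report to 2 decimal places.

871.20 lb of product per acre

Product per 1000 ft² = 1.4 / 7% = 20 lb.
Convert to per acre: 20 × 43.56 = 871.2 lb.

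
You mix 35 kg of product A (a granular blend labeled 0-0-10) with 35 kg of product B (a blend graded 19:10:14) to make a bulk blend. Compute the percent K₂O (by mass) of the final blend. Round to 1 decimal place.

Total mass = 35 + 35 = 70 kg.
K₂O mass = 10%×35 + 14%×35 = 8.4 kg.
% K₂O = 8.4 / 70 = 12%.

12.0% K₂O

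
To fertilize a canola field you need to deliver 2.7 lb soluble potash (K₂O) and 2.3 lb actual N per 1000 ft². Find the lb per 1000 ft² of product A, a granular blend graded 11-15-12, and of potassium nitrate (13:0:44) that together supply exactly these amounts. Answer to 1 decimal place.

20.2 lb product A, 0.6 lb potassium nitrate

With a, b = lb per 1000 ft² of product A and potassium nitrate:
K₂O: 0.12·a + 0.44·b = 2.7
N: 0.11·a + 0.13·b = 2.3
Solving simultaneously: a = 20.1524, b = 0.640244.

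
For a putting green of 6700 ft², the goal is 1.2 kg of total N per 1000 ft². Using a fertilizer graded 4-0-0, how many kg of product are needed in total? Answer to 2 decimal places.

Product per 1000 ft² = 1.2 / 4% = 30 kg.
Total product = 30 × 6700 / 1000 = 201 kg.

201.00 kg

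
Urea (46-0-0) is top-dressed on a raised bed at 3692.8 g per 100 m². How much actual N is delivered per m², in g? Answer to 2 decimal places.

16.99 g N per sq m

nitrogen per 100 m² = 3692.8 × 46% = 1698.69 g.
Convert to per m²: 1698.69 × 0.01 = 16.9869 g.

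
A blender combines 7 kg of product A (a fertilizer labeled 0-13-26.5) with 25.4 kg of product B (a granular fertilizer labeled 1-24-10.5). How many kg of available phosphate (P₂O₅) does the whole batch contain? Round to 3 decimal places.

P₂O₅ mass = 13%×7 + 24%×25.4 = 7.006 kg.

7.006 kg P₂O₅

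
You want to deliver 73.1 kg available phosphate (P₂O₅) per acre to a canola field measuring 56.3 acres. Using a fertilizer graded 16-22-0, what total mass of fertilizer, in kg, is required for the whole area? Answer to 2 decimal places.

Product per acre = 73.1 / 22% = 332.273 kg.
Total product = 332.273 × 56.3 = 18706.9545 kg.

18706.95 kg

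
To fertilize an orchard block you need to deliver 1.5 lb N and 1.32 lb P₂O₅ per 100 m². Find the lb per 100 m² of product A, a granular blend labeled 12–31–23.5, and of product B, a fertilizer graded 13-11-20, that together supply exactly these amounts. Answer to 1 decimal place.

Per-100 m² balance (a = product A, b = product B):
N: 0.12·a + 0.13·b = 1.5
P₂O₅: 0.31·a + 0.11·b = 1.32
Eliminate b: (row1) − 0.13/0.11·(row2) → -0.246364·a = -0.06, so a = 0.243542.
Then b = (1.32 − 0.31·0.243542) / 0.11 = 11.3137.

0.2 lb product A, 11.3 lb product B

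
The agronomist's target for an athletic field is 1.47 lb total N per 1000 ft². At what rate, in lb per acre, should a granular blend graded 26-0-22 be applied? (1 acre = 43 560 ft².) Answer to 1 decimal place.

246.3 lb of product per acre

Product per 1000 ft² = 1.47 / 26% = 5.65385 lb.
Convert to per acre: 5.65385 × 43.56 = 246.282 lb.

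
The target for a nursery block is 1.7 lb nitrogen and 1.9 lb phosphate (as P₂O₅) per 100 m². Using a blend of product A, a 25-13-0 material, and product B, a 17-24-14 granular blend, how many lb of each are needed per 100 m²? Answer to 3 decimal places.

2.243 lb product A, 6.702 lb product B

Let a = lb of product A, b = lb of product B (per 100 m²).
N: 0.25·a + 0.17·b = 1.7
P₂O₅: 0.13·a + 0.24·b = 1.9
Solving simultaneously: a = 2.24274, b = 6.70185.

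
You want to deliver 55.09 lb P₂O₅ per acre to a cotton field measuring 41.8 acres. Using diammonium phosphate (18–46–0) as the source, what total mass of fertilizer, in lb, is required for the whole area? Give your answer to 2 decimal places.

Product per acre = 55.09 / 46% = 119.761 lb.
Total product = 119.761 × 41.8 = 5006.004 lb.

5006.00 lb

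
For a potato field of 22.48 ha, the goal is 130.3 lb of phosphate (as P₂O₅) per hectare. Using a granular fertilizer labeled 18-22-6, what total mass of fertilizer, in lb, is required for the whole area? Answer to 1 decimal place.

13314.3 lb

Product per hectare = 130.3 / 22% = 592.273 lb.
Total product = 592.273 × 22.48 = 13314.29 lb.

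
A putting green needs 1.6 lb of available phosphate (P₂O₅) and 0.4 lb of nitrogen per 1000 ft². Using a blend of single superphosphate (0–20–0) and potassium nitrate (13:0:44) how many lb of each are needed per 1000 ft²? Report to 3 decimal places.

8.000 lb single superphosphate, 3.077 lb potassium nitrate

Let a = lb of single superphosphate, b = lb of potassium nitrate (per 1000 ft²).
P₂O₅: 0.2·a + 0·b = 1.6
N: 0·a + 0.13·b = 0.4
Solving simultaneously: a = 8, b = 3.07692.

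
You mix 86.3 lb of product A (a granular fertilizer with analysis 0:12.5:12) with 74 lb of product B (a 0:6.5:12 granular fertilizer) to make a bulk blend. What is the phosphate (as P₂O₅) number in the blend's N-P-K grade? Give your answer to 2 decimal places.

9.73% P₂O₅

Total mass = 86.3 + 74 = 160.3 lb.
P₂O₅ mass = 12.5%×86.3 + 6.5%×74 = 15.5975 lb.
% P₂O₅ = 15.5975 / 160.3 = 9.73019%.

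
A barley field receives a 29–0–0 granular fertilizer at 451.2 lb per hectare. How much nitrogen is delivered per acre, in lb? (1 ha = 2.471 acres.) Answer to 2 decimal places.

nitrogen per hectare = 451.2 × 29% = 130.848 lb.
Convert to per acre: 130.848 × 0.404694 = 52.9535 lb.

52.95 lb N per acre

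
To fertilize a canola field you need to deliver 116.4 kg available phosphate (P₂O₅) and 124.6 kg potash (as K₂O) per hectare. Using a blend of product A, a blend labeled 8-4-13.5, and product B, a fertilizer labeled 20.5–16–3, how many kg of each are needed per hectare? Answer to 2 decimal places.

806.08 kg product A, 525.98 kg product B

Let a = kg of product A, b = kg of product B (per hectare).
P₂O₅: 0.04·a + 0.16·b = 116.4
K₂O: 0.135·a + 0.03·b = 124.6
Eliminate b: (row1) − 0.16/0.03·(row2) → -0.68·a = -548.133, so a = 806.078.
Then b = (124.6 − 0.135·806.078) / 0.03 = 525.9804.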